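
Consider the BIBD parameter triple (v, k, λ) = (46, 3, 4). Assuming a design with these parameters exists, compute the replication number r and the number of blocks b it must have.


Any 2-(v, k, λ) BIBD satisfies two necessary conditions:
  (i)  Each point sits in r blocks, and counting incidences through any fixed point gives r(k − 1) = λ(v − 1), so r = λ(v − 1)/(k − 1).
  (ii) Total incidences bk = vr, so b = vr/k.
Step 1: r = λ(v − 1)/(k − 1) = 4·(46 − 1)/(3 − 1) = 4·45/2 = 180/2 = 90.
Step 2: b = vr/k = 46·90/3 = 4140/3 = 1380.
Check integrality: r = 90 ∈ Z ✓, b = 1380 ∈ Z ✓.
(These identities are necessary conditions: they determine r and b for any design with these parameters, but do not by themselves prove that one exists.)

r = 90, b = 1380.


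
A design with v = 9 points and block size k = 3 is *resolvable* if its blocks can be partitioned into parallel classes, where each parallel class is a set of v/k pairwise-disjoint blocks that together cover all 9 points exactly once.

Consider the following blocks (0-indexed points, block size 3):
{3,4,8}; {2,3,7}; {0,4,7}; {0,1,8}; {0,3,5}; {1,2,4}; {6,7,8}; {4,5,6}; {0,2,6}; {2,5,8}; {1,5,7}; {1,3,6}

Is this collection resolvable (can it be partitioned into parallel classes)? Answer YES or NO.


v = 9, block size k = 3, number of blocks = 12.
For resolvability, blocks must partition into parallel classes of size v/k = 3.
Total blocks must therefore be a multiple of 3: 12 = 3·4 + 0 ⇒ divisible ✓.
Greedy packing gives 4 candidate class(es). Each should be a full parallel class (size 3, covers all 9 points).
  Class 1 (3 blocks): {3,4,8}; {0,2,6}; {1,5,7}. Points covered: [0, 1, 2, 3, 4, 5, 6, 7, 8].
  Class 2 (3 blocks): {2,3,7}; {0,1,8}; {4,5,6}. Points covered: [0, 1, 2, 3, 4, 5, 6, 7, 8].
  Class 3 (3 blocks): {0,4,7}; {2,5,8}; {1,3,6}. Points covered: [0, 1, 2, 3, 4, 5, 6, 7, 8].
  Class 4 (3 blocks): {0,3,5}; {1,2,4}; {6,7,8}. Points covered: [0, 1, 2, 3, 4, 5, 6, 7, 8].
All classes full (size 3)? YES. All classes cover every point? YES.
Resolvable? YES.

YES


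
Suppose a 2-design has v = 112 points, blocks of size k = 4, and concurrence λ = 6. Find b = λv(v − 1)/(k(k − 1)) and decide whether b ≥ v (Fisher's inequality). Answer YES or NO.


r = λ(v − 1)/(k − 1) = 6·111/3 = 222.
b = vr/k = 112·222/4 = 6216.
Fisher's inequality: b ≥ v ⇔ 6216 ≥ 112? YES.

YES


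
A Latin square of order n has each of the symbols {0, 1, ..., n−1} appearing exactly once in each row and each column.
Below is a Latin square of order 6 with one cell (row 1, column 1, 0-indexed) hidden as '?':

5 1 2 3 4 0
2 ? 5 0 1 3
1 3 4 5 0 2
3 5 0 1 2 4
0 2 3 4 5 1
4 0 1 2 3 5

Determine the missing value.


Row 1 contains symbols [0, 1, 2, 3, 5] — missing [4].
Column 1 contains symbols [0, 1, 2, 3, 5] — missing [4].
The missing symbol must appear in both missing sets; intersection = [4].
Therefore the hidden value is 4.

Missing value = 4.


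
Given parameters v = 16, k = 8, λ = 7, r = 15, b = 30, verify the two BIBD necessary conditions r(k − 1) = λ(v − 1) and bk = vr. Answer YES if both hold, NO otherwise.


Condition (i): r(k − 1) = 15·7 = 105; λ(v − 1) = 7·15 = 105. Match? YES.
Condition (ii): bk = 30·8 = 240; vr = 16·15 = 240. Match? YES.
Both conditions hold? YES.

YES


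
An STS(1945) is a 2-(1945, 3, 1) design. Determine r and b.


An STS(v) is a 2-(v, 3, 1) BIBD: block size k = 3, λ = 1.
Replication: r(k − 1) = λ(v − 1) ⇒ r·2 = 1945 − 1 = 1944 ⇒ r = 972.
Block count: b = v(v − 1)/6 = 1945·1944/6 = 3781080/6 = 630180.

r = 972, b = 630180.


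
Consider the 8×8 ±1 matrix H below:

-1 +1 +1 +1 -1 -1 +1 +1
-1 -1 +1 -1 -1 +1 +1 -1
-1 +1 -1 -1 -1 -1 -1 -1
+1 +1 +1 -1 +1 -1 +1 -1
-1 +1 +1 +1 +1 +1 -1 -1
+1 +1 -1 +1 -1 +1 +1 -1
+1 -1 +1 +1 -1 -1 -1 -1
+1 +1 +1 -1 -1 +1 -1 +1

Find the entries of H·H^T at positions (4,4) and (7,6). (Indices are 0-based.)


Row 4 of H: [-1, 1, 1, 1, 1, 1, -1, -1].
Row 6 of H: [1, -1, 1, 1, -1, -1, -1, -1].
Row 7 of H: [1, 1, 1, -1, -1, 1, -1, 1].
(H·H^T)[4][4] = Σ_j H[4][j]·H[4][j] = (-1)² + (1)² + (1)² + (1)² + (1)² + (1)² + (-1)² + (-1)² = 1 + 1 + 1 + 1 + 1 + 1 + 1 + 1 = 8.
(H·H^T)[7][6] = Σ_j H[7][j]·H[6][j] = (1)·(1) + (1)·(-1) + (1)·(1) + (-1)·(1) + (-1)·(-1) + (1)·(-1) + (-1)·(-1) + (1)·(-1) = 1 + -1 + 1 + -1 + 1 + -1 + 1 + -1 = 0.
So rows 7 and 6 are orthogonal; the diagonal entry equals n = 8.

(4,4) entry = 8; (7,6) entry = 0.


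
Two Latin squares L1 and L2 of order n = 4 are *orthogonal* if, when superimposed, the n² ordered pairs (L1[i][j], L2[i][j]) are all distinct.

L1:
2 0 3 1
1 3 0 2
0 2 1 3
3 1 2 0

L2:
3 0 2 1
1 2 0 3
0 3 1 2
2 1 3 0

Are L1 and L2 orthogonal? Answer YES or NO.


Form the n² = 16 superimposed pairs (L1[i][j], L2[i][j]), row by row (rows and columns indexed from 0):
row 0: (2,3) (0,0) (3,2) (1,1)
row 1: (1,1) (3,2) (0,0) (2,3)
row 2: (0,0) (2,3) (1,1) (3,2)
row 3: (3,2) (1,1) (2,3) (0,0)
Orthogonality requires all 16 pairs distinct.
But the pair (1,1) repeats: cell (0,3) has L1 = 1, L2 = 1, and cell (1,0) has L1 = 1, L2 = 1.
A repeated pair means some other pair never occurs (only 4 distinct pairs out of 16), so the squares are not orthogonal.
Conclusion: NO.

NO


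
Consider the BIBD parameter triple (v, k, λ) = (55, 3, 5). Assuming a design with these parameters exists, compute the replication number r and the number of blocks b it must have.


Any 2-(v, k, λ) BIBD satisfies two necessary conditions:
  (i)  Each point sits in r blocks, and counting incidences through any fixed point gives r(k − 1) = λ(v − 1), so r = λ(v − 1)/(k − 1).
  (ii) Total incidences bk = vr, so b = vr/k.
Step 1: r = λ(v − 1)/(k − 1) = 5·(55 − 1)/(3 − 1) = 5·54/2 = 270/2 = 135.
Step 2: b = vr/k = 55·135/3 = 7425/3 = 2475.
Check integrality: r = 135 ∈ Z ✓, b = 2475 ∈ Z ✓.
(These identities are necessary conditions: they determine r and b for any design with these parameters, but do not by themselves prove that one exists.)

r = 135, b = 2475.


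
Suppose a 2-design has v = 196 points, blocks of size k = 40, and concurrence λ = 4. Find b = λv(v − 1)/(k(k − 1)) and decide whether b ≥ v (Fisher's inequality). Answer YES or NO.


r = λ(v − 1)/(k − 1) = 4·195/39 = 20.
b = vr/k = 196·20/40 = 98.
Fisher's inequality: b ≥ v ⇔ 98 ≥ 196? NO.

NO


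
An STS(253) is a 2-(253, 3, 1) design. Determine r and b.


An STS(v) is a 2-(v, 3, 1) BIBD: block size k = 3, λ = 1.
Replication: r(k − 1) = λ(v − 1) ⇒ r·2 = 253 − 1 = 252 ⇒ r = 126.
Block count: b = v(v − 1)/6 = 253·252/6 = 63756/6 = 10626.
(Check via bk = vr: 10626·3 = 31878 = 253·126 = 31878 ✓.)

r = 126, b = 10626.


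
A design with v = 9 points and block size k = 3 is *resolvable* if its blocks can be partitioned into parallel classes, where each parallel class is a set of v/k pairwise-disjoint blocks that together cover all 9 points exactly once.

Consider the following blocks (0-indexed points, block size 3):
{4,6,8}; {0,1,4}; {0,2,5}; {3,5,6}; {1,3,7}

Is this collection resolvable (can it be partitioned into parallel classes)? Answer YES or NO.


v = 9, block size k = 3, number of blocks = 5.
For resolvability, blocks must partition into parallel classes of size v/k = 3.
Total blocks must therefore be a multiple of 3: 5 = 3·1 + 2 ⇒ not divisible ✗.
Resolvable? NO.

NO


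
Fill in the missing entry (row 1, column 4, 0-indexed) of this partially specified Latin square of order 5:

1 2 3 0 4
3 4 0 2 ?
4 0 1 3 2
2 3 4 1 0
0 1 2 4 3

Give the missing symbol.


Row 1 contains symbols [0, 2, 3, 4] — missing [1].
Column 4 contains symbols [0, 2, 3, 4] — missing [1].
The missing symbol must appear in both missing sets; intersection = [1].
Therefore the hidden value is 1.

Missing value = 1.


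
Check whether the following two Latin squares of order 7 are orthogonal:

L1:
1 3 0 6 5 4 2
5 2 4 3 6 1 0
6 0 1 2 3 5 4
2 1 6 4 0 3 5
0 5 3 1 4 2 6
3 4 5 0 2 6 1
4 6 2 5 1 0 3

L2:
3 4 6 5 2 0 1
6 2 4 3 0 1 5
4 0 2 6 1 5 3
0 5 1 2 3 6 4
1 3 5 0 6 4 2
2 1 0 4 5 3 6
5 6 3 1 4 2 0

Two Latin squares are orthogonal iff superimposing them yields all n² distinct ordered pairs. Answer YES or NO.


Form the n² = 49 superimposed pairs (L1[i][j], L2[i][j]), row by row (rows and columns indexed from 0):
row 0: (1,3) (3,4) (0,6) (6,5) (5,2) (4,0) (2,1)
row 1: (5,6) (2,2) (4,4) (3,3) (6,0) (1,1) (0,5)
row 2: (6,4) (0,0) (1,2) (2,6) (3,1) (5,5) (4,3)
row 3: (2,0) (1,5) (6,1) (4,2) (0,3) (3,6) (5,4)
row 4: (0,1) (5,3) (3,5) (1,0) (4,6) (2,4) (6,2)
row 5: (3,2) (4,1) (5,0) (0,4) (2,5) (6,3) (1,6)
row 6: (4,5) (6,6) (2,3) (5,1) (1,4) (0,2) (3,0)
Orthogonality requires all 49 pairs distinct.
Check by first coordinate: for each symbol s of L1, list the L2 entries in the n cells where L1 = s; they must all differ.
  L1 = 0: L2 entries (in reading order) 6, 5, 0, 3, 1, 4, 2 — all 7 distinct ✓
  L1 = 1: L2 entries (in reading order) 3, 1, 2, 5, 0, 6, 4 — all 7 distinct ✓
  L1 = 2: L2 entries (in reading order) 1, 2, 6, 0, 4, 5, 3 — all 7 distinct ✓
  L1 = 3: L2 entries (in reading order) 4, 3, 1, 6, 5, 2, 0 — all 7 distinct ✓
  L1 = 4: L2 entries (in reading order) 0, 4, 3, 2, 6, 1, 5 — all 7 distinct ✓
  L1 = 5: L2 entries (in reading order) 2, 6, 5, 4, 3, 0, 1 — all 7 distinct ✓
  L1 = 6: L2 entries (in reading order) 5, 0, 4, 1, 2, 3, 6 — all 7 distinct ✓
Every symbol of L1 meets every symbol of L2 exactly once, so all 49 pairs are distinct (49 of 49).
Conclusion: YES.

YES


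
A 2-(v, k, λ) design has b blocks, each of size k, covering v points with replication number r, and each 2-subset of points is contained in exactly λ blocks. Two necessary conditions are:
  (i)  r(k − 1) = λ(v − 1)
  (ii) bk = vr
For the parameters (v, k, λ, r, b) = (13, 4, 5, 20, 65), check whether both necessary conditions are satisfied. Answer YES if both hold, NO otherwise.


Condition (i): r(k − 1) = 20·3 = 60; λ(v − 1) = 5·12 = 60. Match? YES.
Condition (ii): bk = 65·4 = 260; vr = 13·20 = 260. Match? YES.
Both conditions hold? YES.

YES


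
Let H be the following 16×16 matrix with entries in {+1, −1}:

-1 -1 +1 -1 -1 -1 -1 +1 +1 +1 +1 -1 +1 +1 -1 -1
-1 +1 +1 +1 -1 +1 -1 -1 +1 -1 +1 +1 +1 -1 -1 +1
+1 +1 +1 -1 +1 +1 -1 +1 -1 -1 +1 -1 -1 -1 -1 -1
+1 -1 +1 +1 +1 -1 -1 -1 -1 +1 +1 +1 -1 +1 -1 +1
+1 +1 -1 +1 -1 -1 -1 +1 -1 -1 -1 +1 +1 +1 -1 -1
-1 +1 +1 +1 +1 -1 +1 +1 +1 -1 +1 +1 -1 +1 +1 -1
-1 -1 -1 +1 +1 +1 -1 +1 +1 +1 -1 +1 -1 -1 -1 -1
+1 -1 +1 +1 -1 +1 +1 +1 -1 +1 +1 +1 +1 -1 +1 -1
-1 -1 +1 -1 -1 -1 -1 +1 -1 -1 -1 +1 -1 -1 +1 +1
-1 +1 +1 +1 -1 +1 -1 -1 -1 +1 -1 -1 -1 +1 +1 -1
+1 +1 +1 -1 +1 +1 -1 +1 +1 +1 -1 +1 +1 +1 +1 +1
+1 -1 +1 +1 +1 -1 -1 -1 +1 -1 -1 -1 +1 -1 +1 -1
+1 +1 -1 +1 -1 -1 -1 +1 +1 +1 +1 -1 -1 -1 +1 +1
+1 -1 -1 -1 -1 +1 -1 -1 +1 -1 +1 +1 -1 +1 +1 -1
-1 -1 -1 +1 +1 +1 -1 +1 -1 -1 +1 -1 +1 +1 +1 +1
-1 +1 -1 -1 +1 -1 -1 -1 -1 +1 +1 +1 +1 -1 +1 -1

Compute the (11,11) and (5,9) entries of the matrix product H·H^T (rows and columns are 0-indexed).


Row 5 of H: [-1, 1, 1, 1, 1, -1, 1, 1, 1, -1, 1, 1, -1, 1, 1, -1].
Row 9 of H: [-1, 1, 1, 1, -1, 1, -1, -1, -1, 1, -1, -1, -1, 1, 1, -1].
Row 11 of H: [1, -1, 1, 1, 1, -1, -1, -1, 1, -1, -1, -1, 1, -1, 1, -1].
(H·H^T)[11][11] = Σ_j H[11][j]·H[11][j] = (1)² + (-1)² + (1)² + (1)² + (1)² + (-1)² + (-1)² + (-1)² + (1)² + (-1)² + (-1)² + (-1)² + (1)² + (-1)² + (1)² + (-1)² = 1 + 1 + 1 + 1 + 1 + 1 + 1 + 1 + 1 + 1 + 1 + 1 + 1 + 1 + 1 + 1 = 16.
(H·H^T)[5][9] = Σ_j H[5][j]·H[9][j] = (-1)·(-1) + (1)·(1) + (1)·(1) + (1)·(1) + (1)·(-1) + (-1)·(1) + (1)·(-1) + (1)·(-1) + (1)·(-1) + (-1)·(1) + (1)·(-1) + (1)·(-1) + (-1)·(-1) + (1)·(1) + (1)·(1) + (-1)·(-1) = 1 + 1 + 1 + 1 + -1 + -1 + -1 + -1 + -1 + -1 + -1 + -1 + 1 + 1 + 1 + 1 = 0.
So rows 5 and 9 are orthogonal; the diagonal entry equals n = 16.

(11,11) entry = 16; (5,9) entry = 0.


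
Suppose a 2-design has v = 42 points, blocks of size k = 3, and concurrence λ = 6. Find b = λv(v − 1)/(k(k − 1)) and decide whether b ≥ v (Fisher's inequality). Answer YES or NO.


r = λ(v − 1)/(k − 1) = 6·41/2 = 123.
b = vr/k = 42·123/3 = 1722.
Fisher's inequality: b ≥ v ⇔ 1722 ≥ 42? YES.

YES


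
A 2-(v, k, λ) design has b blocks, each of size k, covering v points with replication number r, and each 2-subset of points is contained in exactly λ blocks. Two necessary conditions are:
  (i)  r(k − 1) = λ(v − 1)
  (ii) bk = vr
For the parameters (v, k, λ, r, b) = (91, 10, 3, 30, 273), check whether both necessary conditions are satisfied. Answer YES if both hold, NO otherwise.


Condition (i): r(k − 1) = 30·9 = 270; λ(v − 1) = 3·90 = 270. Match? YES.
Condition (ii): bk = 273·10 = 2730; vr = 91·30 = 2730. Match? YES.
Both conditions hold? YES.

YES


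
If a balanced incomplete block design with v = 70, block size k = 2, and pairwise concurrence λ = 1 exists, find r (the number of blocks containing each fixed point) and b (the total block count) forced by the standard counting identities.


Any 2-(v, k, λ) BIBD satisfies two necessary conditions:
  (i)  Each point sits in r blocks, and counting incidences through any fixed point gives r(k − 1) = λ(v − 1), so r = λ(v − 1)/(k − 1).
  (ii) Total incidences bk = vr, so b = vr/k.
Step 1: r = λ(v − 1)/(k − 1) = 1·(70 − 1)/(2 − 1) = 1·69/1 = 69/1 = 69.
Step 2: b = vr/k = 70·69/2 = 4830/2 = 2415.
Check integrality: r = 69 ∈ Z ✓, b = 2415 ∈ Z ✓.
(These identities are necessary conditions: they determine r and b for any design with these parameters, but do not by themselves prove that one exists.)

r = 69, b = 2415.


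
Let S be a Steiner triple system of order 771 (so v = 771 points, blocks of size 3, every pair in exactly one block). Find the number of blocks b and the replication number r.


An STS(v) is a 2-(v, 3, 1) BIBD: block size k = 3, λ = 1.
Replication: r(k − 1) = λ(v − 1) ⇒ r·2 = 771 − 1 = 770 ⇒ r = 385.
Block count: b = v(v − 1)/6 = 771·770/6 = 593670/6 = 98945.
(Check via bk = vr: 98945·3 = 296835 = 771·385 = 296835 ✓.)

r = 385, b = 98945.


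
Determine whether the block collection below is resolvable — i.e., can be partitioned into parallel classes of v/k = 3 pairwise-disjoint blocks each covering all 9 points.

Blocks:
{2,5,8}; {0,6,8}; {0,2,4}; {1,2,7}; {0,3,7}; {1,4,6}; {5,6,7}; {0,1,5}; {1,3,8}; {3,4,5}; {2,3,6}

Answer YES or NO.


v = 9, block size k = 3, number of blocks = 11.
For resolvability, blocks must partition into parallel classes of size v/k = 3.
Total blocks must therefore be a multiple of 3: 11 = 3·3 + 2 ⇒ not divisible ✗.
Resolvable? NO.

NO


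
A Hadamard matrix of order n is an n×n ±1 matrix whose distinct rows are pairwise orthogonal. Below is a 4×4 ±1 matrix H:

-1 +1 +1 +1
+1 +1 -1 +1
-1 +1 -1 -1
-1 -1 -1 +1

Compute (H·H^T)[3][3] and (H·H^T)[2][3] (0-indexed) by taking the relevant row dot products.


Row 2 of H: [-1, 1, -1, -1].
Row 3 of H: [-1, -1, -1, 1].
(H·H^T)[3][3] = Σ_j H[3][j]·H[3][j] = (-1)² + (-1)² + (-1)² + (1)² = 1 + 1 + 1 + 1 = 4.
(H·H^T)[2][3] = Σ_j H[2][j]·H[3][j] = (-1)·(-1) + (1)·(-1) + (-1)·(-1) + (-1)·(1) = 1 + -1 + 1 + -1 = 0.
So rows 2 and 3 are orthogonal; the diagonal entry equals n = 4.

(3,3) entry = 4; (2,3) entry = 0.


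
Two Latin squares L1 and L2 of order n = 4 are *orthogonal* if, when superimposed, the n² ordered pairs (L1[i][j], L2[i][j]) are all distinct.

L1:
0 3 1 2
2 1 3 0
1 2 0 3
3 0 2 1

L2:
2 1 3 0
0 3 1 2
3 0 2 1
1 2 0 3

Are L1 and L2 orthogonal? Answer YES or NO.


Form the n² = 16 superimposed pairs (L1[i][j], L2[i][j]), row by row (rows and columns indexed from 0):
row 0: (0,2) (3,1) (1,3) (2,0)
row 1: (2,0) (1,3) (3,1) (0,2)
row 2: (1,3) (2,0) (0,2) (3,1)
row 3: (3,1) (0,2) (2,0) (1,3)
Orthogonality requires all 16 pairs distinct.
But the pair (2,0) repeats: cell (0,3) has L1 = 2, L2 = 0, and cell (1,0) has L1 = 2, L2 = 0.
A repeated pair means some other pair never occurs (only 4 distinct pairs out of 16), so the squares are not orthogonal.
Conclusion: NO.

NO


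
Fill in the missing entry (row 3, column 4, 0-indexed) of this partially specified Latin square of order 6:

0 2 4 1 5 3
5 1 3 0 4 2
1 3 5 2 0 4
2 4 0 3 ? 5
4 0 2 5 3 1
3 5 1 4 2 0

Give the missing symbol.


Row 3 contains symbols [0, 2, 3, 4, 5] — missing [1].
Column 4 contains symbols [0, 2, 3, 4, 5] — missing [1].
The missing symbol must appear in both missing sets; intersection = [1].
Therefore the hidden value is 1.

Missing value = 1.


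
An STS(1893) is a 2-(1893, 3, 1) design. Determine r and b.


An STS(v) is a 2-(v, 3, 1) BIBD: block size k = 3, λ = 1.
Replication: r(k − 1) = λ(v − 1) ⇒ r·2 = 1893 − 1 = 1892 ⇒ r = 946.
Block count: bk = vr ⇒ b·3 = 1893·946 = 1790778 ⇒ b = 596926.
(Check via b = v(v − 1)/6 = 1893·1892/6 = 3581556/6 = 596926.)

r = 946, b = 596926.


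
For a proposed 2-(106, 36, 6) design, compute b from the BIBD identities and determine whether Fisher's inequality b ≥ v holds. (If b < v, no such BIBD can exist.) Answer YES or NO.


b = λv(v − 1)/(k(k − 1)) = 6·106·105/(36·35) = 66780/1260 = 53.
Compare with v = 106: b < v, so Fisher's inequality fails.

NO


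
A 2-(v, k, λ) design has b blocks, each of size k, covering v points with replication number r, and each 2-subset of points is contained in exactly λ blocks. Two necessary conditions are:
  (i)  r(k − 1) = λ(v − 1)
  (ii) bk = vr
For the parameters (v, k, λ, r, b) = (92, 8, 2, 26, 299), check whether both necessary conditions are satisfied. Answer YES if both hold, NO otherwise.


Condition (i): r(k − 1) = 26·7 = 182; λ(v − 1) = 2·91 = 182. Match? YES.
Condition (ii): bk = 299·8 = 2392; vr = 92·26 = 2392. Match? YES.
Both conditions hold? YES.

YES


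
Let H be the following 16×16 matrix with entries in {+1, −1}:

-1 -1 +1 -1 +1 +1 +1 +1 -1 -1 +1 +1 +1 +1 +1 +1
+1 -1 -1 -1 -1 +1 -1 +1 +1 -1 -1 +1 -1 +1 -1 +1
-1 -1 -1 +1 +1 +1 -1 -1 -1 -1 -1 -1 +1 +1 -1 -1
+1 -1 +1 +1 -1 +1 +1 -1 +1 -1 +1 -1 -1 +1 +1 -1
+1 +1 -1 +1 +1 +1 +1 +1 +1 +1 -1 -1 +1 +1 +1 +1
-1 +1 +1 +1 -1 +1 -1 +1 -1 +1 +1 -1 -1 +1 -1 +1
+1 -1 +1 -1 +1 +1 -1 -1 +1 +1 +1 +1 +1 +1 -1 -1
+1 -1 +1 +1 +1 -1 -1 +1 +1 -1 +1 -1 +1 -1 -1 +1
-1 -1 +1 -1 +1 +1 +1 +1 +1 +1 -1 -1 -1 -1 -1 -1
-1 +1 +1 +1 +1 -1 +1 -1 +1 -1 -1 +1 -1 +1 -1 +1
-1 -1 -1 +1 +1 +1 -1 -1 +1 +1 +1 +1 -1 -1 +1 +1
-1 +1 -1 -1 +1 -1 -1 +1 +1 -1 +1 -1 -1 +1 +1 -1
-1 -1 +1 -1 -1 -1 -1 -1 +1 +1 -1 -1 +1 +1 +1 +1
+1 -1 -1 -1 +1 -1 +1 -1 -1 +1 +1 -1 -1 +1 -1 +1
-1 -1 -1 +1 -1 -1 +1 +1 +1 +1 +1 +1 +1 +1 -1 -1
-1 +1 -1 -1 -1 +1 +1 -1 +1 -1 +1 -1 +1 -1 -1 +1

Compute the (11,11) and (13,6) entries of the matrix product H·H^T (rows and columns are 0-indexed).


Row 6 of H: [1, -1, 1, -1, 1, 1, -1, -1, 1, 1, 1, 1, 1, 1, -1, -1].
Row 11 of H: [-1, 1, -1, -1, 1, -1, -1, 1, 1, -1, 1, -1, -1, 1, 1, -1].
Row 13 of H: [1, -1, -1, -1, 1, -1, 1, -1, -1, 1, 1, -1, -1, 1, -1, 1].
(H·H^T)[11][11] = Σ_j H[11][j]·H[11][j] = (-1)² + (1)² + (-1)² + (-1)² + (1)² + (-1)² + (-1)² + (1)² + (1)² + (-1)² + (1)² + (-1)² + (-1)² + (1)² + (1)² + (-1)² = 1 + 1 + 1 + 1 + 1 + 1 + 1 + 1 + 1 + 1 + 1 + 1 + 1 + 1 + 1 + 1 = 16.
(H·H^T)[13][6] = Σ_j H[13][j]·H[6][j] = (1)·(1) + (-1)·(-1) + (-1)·(1) + (-1)·(-1) + (1)·(1) + (-1)·(1) + (1)·(-1) + (-1)·(-1) + (-1)·(1) + (1)·(1) + (1)·(1) + (-1)·(1) + (-1)·(1) + (1)·(1) + (-1)·(-1) + (1)·(-1) = 1 + 1 + -1 + 1 + 1 + -1 + -1 + 1 + -1 + 1 + 1 + -1 + -1 + 1 + 1 + -1 = 2.
Rows 13 and 6 are not orthogonal (dot product = 2 ≠ 0), so H is not a Hadamard matrix.

(11,11) entry = 16; (13,6) entry = 2.


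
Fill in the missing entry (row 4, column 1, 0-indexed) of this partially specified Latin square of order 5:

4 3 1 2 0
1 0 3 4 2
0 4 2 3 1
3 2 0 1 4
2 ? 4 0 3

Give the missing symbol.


Row 4 contains symbols [0, 2, 3, 4] — missing [1].
Column 1 contains symbols [0, 2, 3, 4] — missing [1].
The missing symbol must appear in both missing sets; intersection = [1].
Therefore the hidden value is 1.

Missing value = 1.


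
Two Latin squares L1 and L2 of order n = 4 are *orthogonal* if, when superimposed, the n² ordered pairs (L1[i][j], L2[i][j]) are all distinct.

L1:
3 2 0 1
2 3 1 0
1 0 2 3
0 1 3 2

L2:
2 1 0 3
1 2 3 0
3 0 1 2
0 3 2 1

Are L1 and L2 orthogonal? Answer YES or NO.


Form the n² = 16 superimposed pairs (L1[i][j], L2[i][j]), row by row (rows and columns indexed from 0):
row 0: (3,2) (2,1) (0,0) (1,3)
row 1: (2,1) (3,2) (1,3) (0,0)
row 2: (1,3) (0,0) (2,1) (3,2)
row 3: (0,0) (1,3) (3,2) (2,1)
Orthogonality requires all 16 pairs distinct.
But the pair (2,1) repeats: cell (0,1) has L1 = 2, L2 = 1, and cell (1,0) has L1 = 2, L2 = 1.
A repeated pair means some other pair never occurs (only 4 distinct pairs out of 16), so the squares are not orthogonal.
Conclusion: NO.

NO


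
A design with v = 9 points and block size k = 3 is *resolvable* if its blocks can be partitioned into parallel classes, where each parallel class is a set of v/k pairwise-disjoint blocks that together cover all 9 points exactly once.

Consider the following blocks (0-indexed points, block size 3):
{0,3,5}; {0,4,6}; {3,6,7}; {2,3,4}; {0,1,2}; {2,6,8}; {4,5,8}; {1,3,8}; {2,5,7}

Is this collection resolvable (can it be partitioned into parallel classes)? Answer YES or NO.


v = 9, block size k = 3, number of blocks = 9.
For resolvability, blocks must partition into parallel classes of size v/k = 3.
Total blocks must therefore be a multiple of 3: 9 = 3·3 + 0 ⇒ divisible ✓.
Consider block {0,3,5}. The only other block(s) in the collection disjoint from it are {2,6,8} — just 1 block(s). Any parallel class containing {0,3,5} would need 2 other blocks each disjoint from it, so no parallel class of size 3 can contain {0,3,5}.
Since every block must belong to some parallel class in a resolution, the collection cannot be partitioned into parallel classes.
Resolvable? NO.

NO


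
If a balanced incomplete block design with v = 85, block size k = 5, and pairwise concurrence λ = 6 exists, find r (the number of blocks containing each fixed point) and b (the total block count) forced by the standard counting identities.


Any 2-(v, k, λ) BIBD satisfies two necessary conditions:
  (i)  Each point sits in r blocks, and counting incidences through any fixed point gives r(k − 1) = λ(v − 1), so r = λ(v − 1)/(k − 1).
  (ii) Total incidences bk = vr, so b = vr/k.
Step 1: r = λ(v − 1)/(k − 1) = 6·(85 − 1)/(5 − 1) = 6·84/4 = 504/4 = 126.
Step 2: b = vr/k = 85·126/5 = 10710/5 = 2142.
Check integrality: r = 126 ∈ Z ✓, b = 2142 ∈ Z ✓.
(These identities are necessary conditions: they determine r and b for any design with these parameters, but do not by themselves prove that one exists.)

r = 126, b = 2142.


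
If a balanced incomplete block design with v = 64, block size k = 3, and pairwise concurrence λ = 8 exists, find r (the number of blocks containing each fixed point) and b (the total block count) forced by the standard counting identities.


Any 2-(v, k, λ) BIBD satisfies two necessary conditions:
  (i)  Each point sits in r blocks, and counting incidences through any fixed point gives r(k − 1) = λ(v − 1), so r = λ(v − 1)/(k − 1).
  (ii) Total incidences bk = vr, so b = vr/k.
Step 1: r = λ(v − 1)/(k − 1) = 8·(64 − 1)/(3 − 1) = 8·63/2 = 504/2 = 252.
Step 2: b = vr/k = 64·252/3 = 16128/3 = 5376.
Check integrality: r = 252 ∈ Z ✓, b = 5376 ∈ Z ✓.
(These identities are necessary conditions: they determine r and b for any design with these parameters, but do not by themselves prove that one exists.)

r = 252, b = 5376.


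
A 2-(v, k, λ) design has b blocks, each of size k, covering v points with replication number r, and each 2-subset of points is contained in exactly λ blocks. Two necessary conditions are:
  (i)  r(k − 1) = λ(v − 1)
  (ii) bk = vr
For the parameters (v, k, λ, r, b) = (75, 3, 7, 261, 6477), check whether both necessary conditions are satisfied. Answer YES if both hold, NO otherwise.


Condition (i): r(k − 1) = 261·2 = 522; λ(v − 1) = 7·74 = 518. Match? NO.
Condition (ii): bk = 6477·3 = 19431; vr = 75·261 = 19575. Match? NO.
Both conditions hold? NO.

NO


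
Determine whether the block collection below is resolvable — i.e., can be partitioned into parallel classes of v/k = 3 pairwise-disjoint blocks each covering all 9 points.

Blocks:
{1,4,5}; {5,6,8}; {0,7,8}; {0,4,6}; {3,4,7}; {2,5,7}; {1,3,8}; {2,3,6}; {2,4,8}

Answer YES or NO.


v = 9, block size k = 3, number of blocks = 9.
For resolvability, blocks must partition into parallel classes of size v/k = 3.
Total blocks must therefore be a multiple of 3: 9 = 3·3 + 0 ⇒ divisible ✓.
Consider block {5,6,8}. The only other block(s) in the collection disjoint from it are {3,4,7} — just 1 block(s). Any parallel class containing {5,6,8} would need 2 other blocks each disjoint from it, so no parallel class of size 3 can contain {5,6,8}.
Since every block must belong to some parallel class in a resolution, the collection cannot be partitioned into parallel classes.
Resolvable? NO.

NO


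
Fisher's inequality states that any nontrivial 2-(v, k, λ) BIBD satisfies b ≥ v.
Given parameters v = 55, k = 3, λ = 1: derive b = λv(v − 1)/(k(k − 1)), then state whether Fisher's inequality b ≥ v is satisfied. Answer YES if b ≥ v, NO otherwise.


r = λ(v − 1)/(k − 1) = 1·54/2 = 27.
b = vr/k = 55·27/3 = 495.
Fisher's inequality: b ≥ v ⇔ 495 ≥ 55? YES.

YES


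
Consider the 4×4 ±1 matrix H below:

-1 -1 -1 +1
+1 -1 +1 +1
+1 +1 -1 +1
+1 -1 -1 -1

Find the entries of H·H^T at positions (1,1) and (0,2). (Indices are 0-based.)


Row 0 of H: [-1, -1, -1, 1].
Row 1 of H: [1, -1, 1, 1].
Row 2 of H: [1, 1, -1, 1].
(H·H^T)[1][1] = Σ_j H[1][j]·H[1][j] = (1)² + (-1)² + (1)² + (1)² = 1 + 1 + 1 + 1 = 4.
(H·H^T)[0][2] = Σ_j H[0][j]·H[2][j] = (-1)·(1) + (-1)·(1) + (-1)·(-1) + (1)·(1) = -1 + -1 + 1 + 1 = 0.
So rows 0 and 2 are orthogonal; the diagonal entry equals n = 4.

(1,1) entry = 4; (0,2) entry = 0.


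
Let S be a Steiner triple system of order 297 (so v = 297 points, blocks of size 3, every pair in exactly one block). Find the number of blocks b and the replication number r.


An STS(v) is a 2-(v, 3, 1) BIBD: block size k = 3, λ = 1.
Replication: r(k − 1) = λ(v − 1) ⇒ r·2 = 297 − 1 = 296 ⇒ r = 148.
Block count: b = v(v − 1)/6 = 297·296/6 = 87912/6 = 14652.

r = 148, b = 14652.


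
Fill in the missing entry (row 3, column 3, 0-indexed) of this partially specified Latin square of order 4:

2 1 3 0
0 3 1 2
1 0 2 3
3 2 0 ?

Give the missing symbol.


Row 3 contains symbols [0, 2, 3] — missing [1].
Column 3 contains symbols [0, 2, 3] — missing [1].
The missing symbol must appear in both missing sets; intersection = [1].
Therefore the hidden value is 1.

Missing value = 1.


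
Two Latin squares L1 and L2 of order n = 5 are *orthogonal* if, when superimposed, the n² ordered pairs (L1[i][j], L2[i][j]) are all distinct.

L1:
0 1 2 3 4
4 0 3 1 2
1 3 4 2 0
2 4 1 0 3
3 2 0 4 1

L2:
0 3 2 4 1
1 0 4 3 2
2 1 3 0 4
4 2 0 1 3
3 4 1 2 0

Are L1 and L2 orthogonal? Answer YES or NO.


Form the n² = 25 superimposed pairs (L1[i][j], L2[i][j]), row by row (rows and columns indexed from 0):
row 0: (0,0) (1,3) (2,2) (3,4) (4,1)
row 1: (4,1) (0,0) (3,4) (1,3) (2,2)
row 2: (1,2) (3,1) (4,3) (2,0) (0,4)
row 3: (2,4) (4,2) (1,0) (0,1) (3,3)
row 4: (3,3) (2,4) (0,1) (4,2) (1,0)
Orthogonality requires all 25 pairs distinct.
But the pair (4,1) repeats: cell (0,4) has L1 = 4, L2 = 1, and cell (1,0) has L1 = 4, L2 = 1.
A repeated pair means some other pair never occurs (only 15 distinct pairs out of 25), so the squares are not orthogonal.
Conclusion: NO.

NO


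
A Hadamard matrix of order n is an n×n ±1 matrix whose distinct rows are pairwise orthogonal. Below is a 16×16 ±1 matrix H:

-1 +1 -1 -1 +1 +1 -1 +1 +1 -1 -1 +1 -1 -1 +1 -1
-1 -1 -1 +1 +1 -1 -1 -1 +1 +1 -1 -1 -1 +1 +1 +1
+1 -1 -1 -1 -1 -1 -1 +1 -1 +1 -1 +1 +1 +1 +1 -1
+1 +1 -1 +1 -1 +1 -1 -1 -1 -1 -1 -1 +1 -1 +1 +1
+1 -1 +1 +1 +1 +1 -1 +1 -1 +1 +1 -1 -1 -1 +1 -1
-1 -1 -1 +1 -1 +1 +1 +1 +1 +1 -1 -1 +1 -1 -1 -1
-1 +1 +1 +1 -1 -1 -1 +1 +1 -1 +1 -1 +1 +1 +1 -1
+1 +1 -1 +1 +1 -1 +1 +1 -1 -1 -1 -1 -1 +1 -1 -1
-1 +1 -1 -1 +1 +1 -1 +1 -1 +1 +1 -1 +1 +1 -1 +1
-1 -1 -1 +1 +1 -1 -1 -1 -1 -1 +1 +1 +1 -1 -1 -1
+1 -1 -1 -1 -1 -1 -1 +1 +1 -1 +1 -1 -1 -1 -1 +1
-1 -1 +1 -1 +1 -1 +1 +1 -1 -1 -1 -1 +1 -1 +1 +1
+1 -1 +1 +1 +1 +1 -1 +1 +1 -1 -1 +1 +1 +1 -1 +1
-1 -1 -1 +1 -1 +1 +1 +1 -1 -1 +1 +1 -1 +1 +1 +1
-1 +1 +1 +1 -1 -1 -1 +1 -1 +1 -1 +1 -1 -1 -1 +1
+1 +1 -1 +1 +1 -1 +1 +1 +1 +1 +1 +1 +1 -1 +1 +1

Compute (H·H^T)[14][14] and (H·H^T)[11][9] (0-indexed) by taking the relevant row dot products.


Row 9 of H: [-1, -1, -1, 1, 1, -1, -1, -1, -1, -1, 1, 1, 1, -1, -1, -1].
Row 11 of H: [-1, -1, 1, -1, 1, -1, 1, 1, -1, -1, -1, -1, 1, -1, 1, 1].
Row 14 of H: [-1, 1, 1, 1, -1, -1, -1, 1, -1, 1, -1, 1, -1, -1, -1, 1].
(H·H^T)[14][14] = Σ_j H[14][j]·H[14][j] = (-1)² + (1)² + (1)² + (1)² + (-1)² + (-1)² + (-1)² + (1)² + (-1)² + (1)² + (-1)² + (1)² + (-1)² + (-1)² + (-1)² + (1)² = 1 + 1 + 1 + 1 + 1 + 1 + 1 + 1 + 1 + 1 + 1 + 1 + 1 + 1 + 1 + 1 = 16.
(H·H^T)[11][9] = Σ_j H[11][j]·H[9][j] = (-1)·(-1) + (-1)·(-1) + (1)·(-1) + (-1)·(1) + (1)·(1) + (-1)·(-1) + (1)·(-1) + (1)·(-1) + (-1)·(-1) + (-1)·(-1) + (-1)·(1) + (-1)·(1) + (1)·(1) + (-1)·(-1) + (1)·(-1) + (1)·(-1) = 1 + 1 + -1 + -1 + 1 + 1 + -1 + -1 + 1 + 1 + -1 + -1 + 1 + 1 + -1 + -1 = 0.
So rows 11 and 9 are orthogonal; the diagonal entry equals n = 16.

(14,14) entry = 16; (11,9) entry = 0.


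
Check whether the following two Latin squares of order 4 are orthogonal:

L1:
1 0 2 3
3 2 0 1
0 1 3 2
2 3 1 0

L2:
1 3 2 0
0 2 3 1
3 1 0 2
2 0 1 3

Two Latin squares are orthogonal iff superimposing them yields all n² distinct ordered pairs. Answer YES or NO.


Form the n² = 16 superimposed pairs (L1[i][j], L2[i][j]), row by row (rows and columns indexed from 0):
row 0: (1,1) (0,3) (2,2) (3,0)
row 1: (3,0) (2,2) (0,3) (1,1)
row 2: (0,3) (1,1) (3,0) (2,2)
row 3: (2,2) (3,0) (1,1) (0,3)
Orthogonality requires all 16 pairs distinct.
But the pair (3,0) repeats: cell (0,3) has L1 = 3, L2 = 0, and cell (1,0) has L1 = 3, L2 = 0.
A repeated pair means some other pair never occurs (only 4 distinct pairs out of 16), so the squares are not orthogonal.
Conclusion: NO.

NO


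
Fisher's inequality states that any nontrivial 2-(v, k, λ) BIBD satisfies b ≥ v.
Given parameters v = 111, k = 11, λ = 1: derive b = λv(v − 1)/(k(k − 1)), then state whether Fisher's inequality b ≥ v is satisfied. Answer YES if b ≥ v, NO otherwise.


r = λ(v − 1)/(k − 1) = 1·110/10 = 11.
b = vr/k = 111·11/11 = 111.
Fisher's inequality: b ≥ v ⇔ 111 ≥ 111? YES.

YES


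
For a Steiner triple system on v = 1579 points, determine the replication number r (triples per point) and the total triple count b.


An STS(v) is a 2-(v, 3, 1) BIBD: block size k = 3, λ = 1.
Replication: r(k − 1) = λ(v − 1) ⇒ r·2 = 1579 − 1 = 1578 ⇒ r = 789.
Block count: b = v(v − 1)/6 = 1579·1578/6 = 2491662/6 = 415277.

r = 789, b = 415277.


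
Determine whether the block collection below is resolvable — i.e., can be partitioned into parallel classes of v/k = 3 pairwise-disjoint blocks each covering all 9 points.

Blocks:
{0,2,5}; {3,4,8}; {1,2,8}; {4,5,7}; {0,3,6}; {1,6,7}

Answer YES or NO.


v = 9, block size k = 3, number of blocks = 6.
For resolvability, blocks must partition into parallel classes of size v/k = 3.
Total blocks must therefore be a multiple of 3: 6 = 3·2 + 0 ⇒ divisible ✓.
Greedy packing gives 2 candidate class(es). Each should be a full parallel class (size 3, covers all 9 points).
  Class 1 (3 blocks): {0,2,5}; {3,4,8}; {1,6,7}. Points covered: [0, 1, 2, 3, 4, 5, 6, 7, 8].
  Class 2 (3 blocks): {1,2,8}; {4,5,7}; {0,3,6}. Points covered: [0, 1, 2, 3, 4, 5, 6, 7, 8].
All classes full (size 3)? YES. All classes cover every point? YES.
Resolvable? YES.

YES


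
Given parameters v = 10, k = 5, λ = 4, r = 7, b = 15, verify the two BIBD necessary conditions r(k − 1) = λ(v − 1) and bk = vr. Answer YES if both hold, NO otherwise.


Condition (i): r(k − 1) = 7·4 = 28; λ(v − 1) = 4·9 = 36. Match? NO.
Condition (ii): bk = 15·5 = 75; vr = 10·7 = 70. Match? NO.
Both conditions hold? NO.

NO


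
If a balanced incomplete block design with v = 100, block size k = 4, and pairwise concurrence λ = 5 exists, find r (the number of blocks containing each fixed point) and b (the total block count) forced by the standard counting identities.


Any 2-(v, k, λ) BIBD satisfies two necessary conditions:
  (i)  Each point sits in r blocks, and counting incidences through any fixed point gives r(k − 1) = λ(v − 1), so r = λ(v − 1)/(k − 1).
  (ii) Total incidences bk = vr, so b = vr/k.
Step 1: r = λ(v − 1)/(k − 1) = 5·(100 − 1)/(4 − 1) = 5·99/3 = 495/3 = 165.
Step 2: b = vr/k = 100·165/4 = 16500/4 = 4125.
Check integrality: r = 165 ∈ Z ✓, b = 4125 ∈ Z ✓.
(These identities are necessary conditions: they determine r and b for any design with these parameters, but do not by themselves prove that one exists.)

r = 165, b = 4125.


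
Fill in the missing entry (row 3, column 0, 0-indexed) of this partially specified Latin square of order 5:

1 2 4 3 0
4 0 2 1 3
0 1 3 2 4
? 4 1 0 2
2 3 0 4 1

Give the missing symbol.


Row 3 contains symbols [0, 1, 2, 4] — missing [3].
Column 0 contains symbols [0, 1, 2, 4] — missing [3].
The missing symbol must appear in both missing sets; intersection = [3].
Therefore the hidden value is 3.

Missing value = 3.


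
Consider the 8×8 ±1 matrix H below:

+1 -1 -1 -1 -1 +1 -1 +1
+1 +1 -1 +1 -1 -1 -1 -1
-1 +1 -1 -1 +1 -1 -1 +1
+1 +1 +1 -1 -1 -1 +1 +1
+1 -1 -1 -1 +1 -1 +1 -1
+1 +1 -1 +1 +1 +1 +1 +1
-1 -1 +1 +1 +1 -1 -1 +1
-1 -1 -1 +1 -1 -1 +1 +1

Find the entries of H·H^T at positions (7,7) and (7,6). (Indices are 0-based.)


Row 6 of H: [-1, -1, 1, 1, 1, -1, -1, 1].
Row 7 of H: [-1, -1, -1, 1, -1, -1, 1, 1].
(H·H^T)[7][7] = Σ_j H[7][j]·H[7][j] = (-1)² + (-1)² + (-1)² + (1)² + (-1)² + (-1)² + (1)² + (1)² = 1 + 1 + 1 + 1 + 1 + 1 + 1 + 1 = 8.
(H·H^T)[7][6] = Σ_j H[7][j]·H[6][j] = (-1)·(-1) + (-1)·(-1) + (-1)·(1) + (1)·(1) + (-1)·(1) + (-1)·(-1) + (1)·(-1) + (1)·(1) = 1 + 1 + -1 + 1 + -1 + 1 + -1 + 1 = 2.
Rows 7 and 6 are not orthogonal (dot product = 2 ≠ 0), so H is not a Hadamard matrix.

(7,7) entry = 8; (7,6) entry = 2.


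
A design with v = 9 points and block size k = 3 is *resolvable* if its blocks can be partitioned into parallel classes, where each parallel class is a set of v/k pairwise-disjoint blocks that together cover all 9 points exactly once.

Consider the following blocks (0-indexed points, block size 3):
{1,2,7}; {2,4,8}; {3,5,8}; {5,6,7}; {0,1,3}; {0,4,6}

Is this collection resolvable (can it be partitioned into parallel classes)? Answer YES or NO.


v = 9, block size k = 3, number of blocks = 6.
For resolvability, blocks must partition into parallel classes of size v/k = 3.
Total blocks must therefore be a multiple of 3: 6 = 3·2 + 0 ⇒ divisible ✓.
Greedy packing gives 2 candidate class(es). Each should be a full parallel class (size 3, covers all 9 points).
  Class 1 (3 blocks): {1,2,7}; {3,5,8}; {0,4,6}. Points covered: [0, 1, 2, 3, 4, 5, 6, 7, 8].
  Class 2 (3 blocks): {2,4,8}; {5,6,7}; {0,1,3}. Points covered: [0, 1, 2, 3, 4, 5, 6, 7, 8].
All classes full (size 3)? YES. All classes cover every point? YES.
Resolvable? YES.

YES


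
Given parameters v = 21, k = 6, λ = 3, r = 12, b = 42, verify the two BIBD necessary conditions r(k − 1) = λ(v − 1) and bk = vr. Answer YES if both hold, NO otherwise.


Condition (i): r(k − 1) = 12·5 = 60; λ(v − 1) = 3·20 = 60. Match? YES.
Condition (ii): bk = 42·6 = 252; vr = 21·12 = 252. Match? YES.
Both conditions hold? YES.

YES


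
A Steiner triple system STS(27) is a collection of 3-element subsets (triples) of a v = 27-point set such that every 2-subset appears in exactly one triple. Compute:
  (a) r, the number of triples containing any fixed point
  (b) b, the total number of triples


An STS(v) is a 2-(v, 3, 1) BIBD: block size k = 3, λ = 1.
Replication: r(k − 1) = λ(v − 1) ⇒ r·2 = 27 − 1 = 26 ⇒ r = 13.
Block count: bk = vr ⇒ b·3 = 27·13 = 351 ⇒ b = 117.

r = 13, b = 117.


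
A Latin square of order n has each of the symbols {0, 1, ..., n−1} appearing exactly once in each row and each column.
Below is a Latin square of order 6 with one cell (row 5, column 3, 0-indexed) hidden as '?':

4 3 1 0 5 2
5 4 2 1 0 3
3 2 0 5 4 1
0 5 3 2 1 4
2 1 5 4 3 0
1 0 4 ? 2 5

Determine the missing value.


Row 5 contains symbols [0, 1, 2, 4, 5] — missing [3].
Column 3 contains symbols [0, 1, 2, 4, 5] — missing [3].
The missing symbol must appear in both missing sets; intersection = [3].
Therefore the hidden value is 3.

Missing value = 3.


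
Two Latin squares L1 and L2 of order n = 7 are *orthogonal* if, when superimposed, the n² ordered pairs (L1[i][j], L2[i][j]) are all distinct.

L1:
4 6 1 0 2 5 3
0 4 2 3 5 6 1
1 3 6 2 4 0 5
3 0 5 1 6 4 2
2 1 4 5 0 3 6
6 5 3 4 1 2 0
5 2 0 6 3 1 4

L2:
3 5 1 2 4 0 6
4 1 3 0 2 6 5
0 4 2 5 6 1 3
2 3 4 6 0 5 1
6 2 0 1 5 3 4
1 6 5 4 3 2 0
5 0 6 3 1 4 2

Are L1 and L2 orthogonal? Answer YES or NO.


Form the n² = 49 superimposed pairs (L1[i][j], L2[i][j]), row by row (rows and columns indexed from 0):
row 0: (4,3) (6,5) (1,1) (0,2) (2,4) (5,0) (3,6)
row 1: (0,4) (4,1) (2,3) (3,0) (5,2) (6,6) (1,5)
row 2: (1,0) (3,4) (6,2) (2,5) (4,6) (0,1) (5,3)
row 3: (3,2) (0,3) (5,4) (1,6) (6,0) (4,5) (2,1)
row 4: (2,6) (1,2) (4,0) (5,1) (0,5) (3,3) (6,4)
row 5: (6,1) (5,6) (3,5) (4,4) (1,3) (2,2) (0,0)
row 6: (5,5) (2,0) (0,6) (6,3) (3,1) (1,4) (4,2)
Orthogonality requires all 49 pairs distinct.
Check by first coordinate: for each symbol s of L1, list the L2 entries in the n cells where L1 = s; they must all differ.
  L1 = 0: L2 entries (in reading order) 2, 4, 1, 3, 5, 0, 6 — all 7 distinct ✓
  L1 = 1: L2 entries (in reading order) 1, 5, 0, 6, 2, 3, 4 — all 7 distinct ✓
  L1 = 2: L2 entries (in reading order) 4, 3, 5, 1, 6, 2, 0 — all 7 distinct ✓
  L1 = 3: L2 entries (in reading order) 6, 0, 4, 2, 3, 5, 1 — all 7 distinct ✓
  L1 = 4: L2 entries (in reading order) 3, 1, 6, 5, 0, 4, 2 — all 7 distinct ✓
  L1 = 5: L2 entries (in reading order) 0, 2, 3, 4, 1, 6, 5 — all 7 distinct ✓
  L1 = 6: L2 entries (in reading order) 5, 6, 2, 0, 4, 1, 3 — all 7 distinct ✓
Every symbol of L1 meets every symbol of L2 exactly once, so all 49 pairs are distinct (49 of 49).
Conclusion: YES.

YES


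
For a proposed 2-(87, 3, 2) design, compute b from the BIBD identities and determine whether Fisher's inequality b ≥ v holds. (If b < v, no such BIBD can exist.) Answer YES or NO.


r = λ(v − 1)/(k − 1) = 2·86/2 = 86.
b = vr/k = 87·86/3 = 2494.
Fisher's inequality: b ≥ v ⇔ 2494 ≥ 87? YES.

YES


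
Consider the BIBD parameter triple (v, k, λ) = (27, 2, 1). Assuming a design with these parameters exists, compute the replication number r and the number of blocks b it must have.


Any 2-(v, k, λ) BIBD satisfies two necessary conditions:
  (i)  Each point sits in r blocks, and counting incidences through any fixed point gives r(k − 1) = λ(v − 1), so r = λ(v − 1)/(k − 1).
  (ii) Total incidences bk = vr, so b = vr/k.
Step 1: r = λ(v − 1)/(k − 1) = 1·(27 − 1)/(2 − 1) = 1·26/1 = 26/1 = 26.
Step 2: b = vr/k = 27·26/2 = 702/2 = 351.
Check integrality: r = 26 ∈ Z ✓, b = 351 ∈ Z ✓.
(These identities are necessary conditions: they determine r and b for any design with these parameters, but do not by themselves prove that one exists.)

r = 26, b = 351.


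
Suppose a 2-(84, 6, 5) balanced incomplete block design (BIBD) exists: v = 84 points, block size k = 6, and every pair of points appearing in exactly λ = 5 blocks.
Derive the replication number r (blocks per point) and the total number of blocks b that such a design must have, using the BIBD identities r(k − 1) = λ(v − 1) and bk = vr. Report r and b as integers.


Any 2-(v, k, λ) BIBD satisfies two necessary conditions:
  (i)  Each point sits in r blocks, and counting incidences through any fixed point gives r(k − 1) = λ(v − 1), so r = λ(v − 1)/(k − 1).
  (ii) Total incidences bk = vr, so b = vr/k.
Step 1: r = λ(v − 1)/(k − 1) = 5·(84 − 1)/(6 − 1) = 5·83/5 = 415/5 = 83.
Step 2: b = vr/k = 84·83/6 = 6972/6 = 1162.
Check integrality: r = 83 ∈ Z ✓, b = 1162 ∈ Z ✓.
(These identities are necessary conditions: they determine r and b for any design with these parameters, but do not by themselves prove that one exists.)

r = 83, b = 1162.
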